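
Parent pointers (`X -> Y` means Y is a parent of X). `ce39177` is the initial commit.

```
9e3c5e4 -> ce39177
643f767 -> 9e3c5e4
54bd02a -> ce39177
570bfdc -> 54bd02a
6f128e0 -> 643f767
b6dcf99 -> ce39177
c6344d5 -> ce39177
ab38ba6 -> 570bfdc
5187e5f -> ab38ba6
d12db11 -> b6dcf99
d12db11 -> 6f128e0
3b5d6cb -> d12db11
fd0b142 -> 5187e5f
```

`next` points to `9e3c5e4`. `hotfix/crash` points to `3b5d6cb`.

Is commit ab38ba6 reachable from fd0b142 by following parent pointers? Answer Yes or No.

Yes

Ancestors of fd0b142 (commits reachable by following parents): {5187e5f, 54bd02a, 570bfdc, ab38ba6, ce39177, fd0b142}.
ab38ba6 is in that set, so it is an ancestor of fd0b142.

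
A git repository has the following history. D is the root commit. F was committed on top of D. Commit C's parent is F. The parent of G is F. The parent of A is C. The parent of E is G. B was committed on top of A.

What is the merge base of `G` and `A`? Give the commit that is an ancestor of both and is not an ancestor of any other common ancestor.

Ancestors of G: {D, F, G}.
Ancestors of A: {A, C, D, F}.
Common ancestors: {D, F}.
Among these, F is not an ancestor of any other common ancestor — it is the merge base.

F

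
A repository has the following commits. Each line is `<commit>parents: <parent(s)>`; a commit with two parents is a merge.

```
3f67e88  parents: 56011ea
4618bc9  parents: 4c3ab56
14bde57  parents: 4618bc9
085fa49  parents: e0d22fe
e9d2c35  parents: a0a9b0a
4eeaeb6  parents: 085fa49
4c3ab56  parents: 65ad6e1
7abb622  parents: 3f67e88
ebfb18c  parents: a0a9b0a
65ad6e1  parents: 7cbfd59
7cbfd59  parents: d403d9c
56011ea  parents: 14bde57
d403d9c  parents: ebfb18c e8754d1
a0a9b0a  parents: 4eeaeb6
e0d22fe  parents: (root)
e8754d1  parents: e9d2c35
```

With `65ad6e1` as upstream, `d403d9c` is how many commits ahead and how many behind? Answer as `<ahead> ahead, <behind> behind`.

0 ahead, 2 behind

Reachable from d403d9c: {085fa49, 4eeaeb6, a0a9b0a, d403d9c, e0d22fe, e8754d1, e9d2c35, ebfb18c}.
Reachable from 65ad6e1: {085fa49, 4eeaeb6, 65ad6e1, 7cbfd59, a0a9b0a, d403d9c, e0d22fe, e8754d1, e9d2c35, ebfb18c}.
Only in d403d9c's history (ahead): {} — 0.
Only in 65ad6e1's history (behind): {65ad6e1, 7cbfd59} — 2.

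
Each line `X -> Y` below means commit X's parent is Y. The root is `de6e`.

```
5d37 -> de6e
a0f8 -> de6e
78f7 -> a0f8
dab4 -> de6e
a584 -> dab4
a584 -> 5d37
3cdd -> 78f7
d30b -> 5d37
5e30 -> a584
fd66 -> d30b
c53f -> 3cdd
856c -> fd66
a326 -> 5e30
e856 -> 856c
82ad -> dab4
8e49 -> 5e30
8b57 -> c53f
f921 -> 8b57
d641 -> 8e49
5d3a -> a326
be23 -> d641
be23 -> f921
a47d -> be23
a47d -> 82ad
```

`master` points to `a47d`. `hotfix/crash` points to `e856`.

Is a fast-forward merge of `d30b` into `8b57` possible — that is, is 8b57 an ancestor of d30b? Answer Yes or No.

No

A fast-forward from 8b57 to d30b is possible iff 8b57 is an ancestor of d30b.
Ancestors of d30b: {5d37, d30b, de6e}.
8b57 is not among them, so fast-forward is not possible.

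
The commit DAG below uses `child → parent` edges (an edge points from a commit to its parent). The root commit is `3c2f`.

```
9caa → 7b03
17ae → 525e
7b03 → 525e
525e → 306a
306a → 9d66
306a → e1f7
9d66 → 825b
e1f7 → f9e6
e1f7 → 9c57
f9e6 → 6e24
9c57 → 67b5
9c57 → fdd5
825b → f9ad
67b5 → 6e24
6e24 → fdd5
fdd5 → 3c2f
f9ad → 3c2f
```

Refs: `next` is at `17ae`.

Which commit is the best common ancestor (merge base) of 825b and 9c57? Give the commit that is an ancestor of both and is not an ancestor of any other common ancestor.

3c2f

Ancestors of 825b: {3c2f, 825b, f9ad}.
Ancestors of 9c57: {3c2f, 67b5, 6e24, 9c57, fdd5}.
Common ancestors: {3c2f}.
The only common ancestor is 3c2f, so it is the merge base.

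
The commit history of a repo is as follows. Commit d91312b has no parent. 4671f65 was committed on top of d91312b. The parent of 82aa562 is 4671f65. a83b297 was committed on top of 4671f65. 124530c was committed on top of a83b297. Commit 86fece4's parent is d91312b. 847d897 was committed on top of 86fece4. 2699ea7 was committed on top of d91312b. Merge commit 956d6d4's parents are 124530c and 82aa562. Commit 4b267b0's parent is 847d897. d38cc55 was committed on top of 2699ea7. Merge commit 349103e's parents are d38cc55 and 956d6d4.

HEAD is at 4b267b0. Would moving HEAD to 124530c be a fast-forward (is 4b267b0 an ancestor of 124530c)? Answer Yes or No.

No

A fast-forward from 4b267b0 to 124530c is possible iff 4b267b0 is an ancestor of 124530c.
Ancestors of 124530c: {124530c, 4671f65, a83b297, d91312b}.
4b267b0 is not among them, so fast-forward is not possible.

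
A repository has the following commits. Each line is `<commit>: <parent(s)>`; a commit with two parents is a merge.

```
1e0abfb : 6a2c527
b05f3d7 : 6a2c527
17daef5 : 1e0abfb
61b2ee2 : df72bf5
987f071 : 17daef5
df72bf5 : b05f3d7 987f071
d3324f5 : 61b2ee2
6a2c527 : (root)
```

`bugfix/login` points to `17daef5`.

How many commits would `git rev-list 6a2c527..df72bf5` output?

Reachable from df72bf5: {17daef5, 1e0abfb, 6a2c527, 987f071, b05f3d7, df72bf5}.
Reachable from 6a2c527: {6a2c527}.
In df72bf5's history but not 6a2c527's: {17daef5, 1e0abfb, 987f071, b05f3d7, df72bf5} — 5 commits.

5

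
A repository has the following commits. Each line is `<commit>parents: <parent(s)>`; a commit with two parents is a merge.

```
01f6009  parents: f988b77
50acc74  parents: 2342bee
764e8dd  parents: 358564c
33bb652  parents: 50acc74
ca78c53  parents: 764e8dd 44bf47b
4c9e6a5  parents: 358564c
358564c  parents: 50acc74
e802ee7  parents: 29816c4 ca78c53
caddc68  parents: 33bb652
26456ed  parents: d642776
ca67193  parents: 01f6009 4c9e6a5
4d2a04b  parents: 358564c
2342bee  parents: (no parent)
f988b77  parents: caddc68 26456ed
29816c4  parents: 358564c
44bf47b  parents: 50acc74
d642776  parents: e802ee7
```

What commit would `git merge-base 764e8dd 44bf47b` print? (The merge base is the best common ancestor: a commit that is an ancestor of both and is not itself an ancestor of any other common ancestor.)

Ancestors of 764e8dd: {2342bee, 358564c, 50acc74, 764e8dd}.
Ancestors of 44bf47b: {2342bee, 44bf47b, 50acc74}.
Common ancestors: {2342bee, 50acc74}.
Among these, 50acc74 is not an ancestor of any other common ancestor — it is the merge base.

50acc74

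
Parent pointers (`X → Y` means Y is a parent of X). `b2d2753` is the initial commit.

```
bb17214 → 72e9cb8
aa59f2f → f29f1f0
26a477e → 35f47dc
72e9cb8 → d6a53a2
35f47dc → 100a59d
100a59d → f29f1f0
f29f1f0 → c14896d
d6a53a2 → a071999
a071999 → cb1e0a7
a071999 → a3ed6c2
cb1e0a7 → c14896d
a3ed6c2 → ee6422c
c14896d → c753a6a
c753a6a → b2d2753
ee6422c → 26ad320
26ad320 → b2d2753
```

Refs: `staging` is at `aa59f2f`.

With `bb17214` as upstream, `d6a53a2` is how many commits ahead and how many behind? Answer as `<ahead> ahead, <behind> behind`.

Reachable from d6a53a2: {26ad320, a071999, a3ed6c2, b2d2753, c14896d, c753a6a, cb1e0a7, d6a53a2, ee6422c}.
Reachable from bb17214: {26ad320, 72e9cb8, a071999, a3ed6c2, b2d2753, bb17214, c14896d, c753a6a, cb1e0a7, d6a53a2, ee6422c}.
Only in d6a53a2's history (ahead): {} — 0.
Only in bb17214's history (behind): {72e9cb8, bb17214} — 2.

0 ahead, 2 behind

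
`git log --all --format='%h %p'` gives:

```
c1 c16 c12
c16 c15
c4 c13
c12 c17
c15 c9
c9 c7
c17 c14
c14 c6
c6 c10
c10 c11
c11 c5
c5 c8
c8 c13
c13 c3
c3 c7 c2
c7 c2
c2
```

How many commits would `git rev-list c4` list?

5

Walking parent pointers from c4: reachable set = {c13, c2, c3, c4, c7}.
That is 5 commits.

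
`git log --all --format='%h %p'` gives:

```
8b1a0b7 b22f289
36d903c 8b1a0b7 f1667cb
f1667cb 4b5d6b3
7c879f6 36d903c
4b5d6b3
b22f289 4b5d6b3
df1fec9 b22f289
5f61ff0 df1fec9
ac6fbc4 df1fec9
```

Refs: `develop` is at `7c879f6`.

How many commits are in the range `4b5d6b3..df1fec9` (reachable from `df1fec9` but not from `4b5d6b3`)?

Reachable from df1fec9: {4b5d6b3, b22f289, df1fec9}.
Reachable from 4b5d6b3: {4b5d6b3}.
In df1fec9's history but not 4b5d6b3's: {b22f289, df1fec9} — 2 commits.

2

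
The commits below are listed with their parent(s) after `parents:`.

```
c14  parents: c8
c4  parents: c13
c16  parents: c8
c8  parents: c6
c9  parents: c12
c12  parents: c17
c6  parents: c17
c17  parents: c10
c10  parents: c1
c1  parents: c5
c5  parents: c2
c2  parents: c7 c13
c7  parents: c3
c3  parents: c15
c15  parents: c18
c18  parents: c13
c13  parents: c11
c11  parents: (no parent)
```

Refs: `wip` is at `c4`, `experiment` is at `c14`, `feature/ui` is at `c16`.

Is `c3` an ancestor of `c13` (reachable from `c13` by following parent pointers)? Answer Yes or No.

Ancestors of c13: {c11, c13}.
c3 is not in that set, so it is not an ancestor of c13.

No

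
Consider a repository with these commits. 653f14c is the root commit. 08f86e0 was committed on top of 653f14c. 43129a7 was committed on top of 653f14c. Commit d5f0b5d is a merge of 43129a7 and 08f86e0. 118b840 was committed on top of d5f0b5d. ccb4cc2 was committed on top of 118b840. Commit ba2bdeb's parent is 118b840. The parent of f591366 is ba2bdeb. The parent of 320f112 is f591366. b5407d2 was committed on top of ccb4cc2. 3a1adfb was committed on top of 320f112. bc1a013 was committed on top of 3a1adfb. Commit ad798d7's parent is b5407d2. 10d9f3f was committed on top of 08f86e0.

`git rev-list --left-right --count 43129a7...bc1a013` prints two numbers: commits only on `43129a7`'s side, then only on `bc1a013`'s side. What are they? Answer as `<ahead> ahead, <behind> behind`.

Reachable from 43129a7: {43129a7, 653f14c}.
Reachable from bc1a013: {08f86e0, 118b840, 320f112, 3a1adfb, 43129a7, 653f14c, ba2bdeb, bc1a013, d5f0b5d, f591366}.
Only in 43129a7's history (ahead): {} — 0.
Only in bc1a013's history (behind): {08f86e0, 118b840, 320f112, 3a1adfb, ba2bdeb, bc1a013, d5f0b5d, f591366} — 8.

0 ahead, 8 behind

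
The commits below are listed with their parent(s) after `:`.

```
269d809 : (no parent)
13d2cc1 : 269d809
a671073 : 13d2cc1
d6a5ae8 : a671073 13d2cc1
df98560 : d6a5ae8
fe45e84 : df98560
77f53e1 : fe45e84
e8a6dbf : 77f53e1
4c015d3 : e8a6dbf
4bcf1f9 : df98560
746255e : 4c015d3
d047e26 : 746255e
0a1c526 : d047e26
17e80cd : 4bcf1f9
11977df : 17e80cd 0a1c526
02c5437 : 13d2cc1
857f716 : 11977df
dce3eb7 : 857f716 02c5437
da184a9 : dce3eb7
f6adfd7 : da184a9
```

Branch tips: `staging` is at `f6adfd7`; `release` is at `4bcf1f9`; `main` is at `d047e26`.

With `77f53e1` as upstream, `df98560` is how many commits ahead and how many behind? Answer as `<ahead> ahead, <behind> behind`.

0 ahead, 2 behind

Reachable from df98560: {13d2cc1, 269d809, a671073, d6a5ae8, df98560}.
Reachable from 77f53e1: {13d2cc1, 269d809, 77f53e1, a671073, d6a5ae8, df98560, fe45e84}.
Only in df98560's history (ahead): {} — 0.
Only in 77f53e1's history (behind): {77f53e1, fe45e84} — 2.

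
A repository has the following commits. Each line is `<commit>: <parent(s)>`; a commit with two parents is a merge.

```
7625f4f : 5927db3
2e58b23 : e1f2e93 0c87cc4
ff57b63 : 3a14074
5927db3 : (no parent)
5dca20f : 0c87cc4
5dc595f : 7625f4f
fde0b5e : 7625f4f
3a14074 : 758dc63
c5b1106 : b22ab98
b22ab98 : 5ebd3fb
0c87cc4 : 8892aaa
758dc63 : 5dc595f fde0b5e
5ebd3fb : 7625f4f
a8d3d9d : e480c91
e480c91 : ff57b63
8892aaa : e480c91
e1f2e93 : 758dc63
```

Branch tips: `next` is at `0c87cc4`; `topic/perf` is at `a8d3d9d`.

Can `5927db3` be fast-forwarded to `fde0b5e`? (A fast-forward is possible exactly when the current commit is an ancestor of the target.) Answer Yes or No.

A fast-forward from 5927db3 to fde0b5e is possible iff 5927db3 is an ancestor of fde0b5e.
Ancestors of fde0b5e: {5927db3, 7625f4f, fde0b5e}.
5927db3 is among them, so fast-forward is possible.

Yes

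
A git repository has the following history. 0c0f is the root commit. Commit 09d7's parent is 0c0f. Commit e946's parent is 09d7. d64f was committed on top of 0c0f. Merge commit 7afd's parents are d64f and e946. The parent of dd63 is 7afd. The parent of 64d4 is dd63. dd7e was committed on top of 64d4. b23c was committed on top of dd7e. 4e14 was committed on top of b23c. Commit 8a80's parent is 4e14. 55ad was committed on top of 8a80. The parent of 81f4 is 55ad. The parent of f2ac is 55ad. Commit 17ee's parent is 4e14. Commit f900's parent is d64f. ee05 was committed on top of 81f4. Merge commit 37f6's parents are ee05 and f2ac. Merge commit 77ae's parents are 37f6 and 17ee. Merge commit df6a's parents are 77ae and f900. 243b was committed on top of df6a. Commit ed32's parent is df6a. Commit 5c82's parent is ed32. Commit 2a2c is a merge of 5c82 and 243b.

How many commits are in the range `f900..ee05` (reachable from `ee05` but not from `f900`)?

Reachable from ee05: {09d7, 0c0f, 4e14, 55ad, 64d4, 7afd, 81f4, 8a80, b23c, d64f, dd63, dd7e, e946, ee05}.
Reachable from f900: {0c0f, d64f, f900}.
In ee05's history but not f900's: {09d7, 4e14, 55ad, 64d4, 7afd, 81f4, 8a80, b23c, dd63, dd7e, e946, ee05} — 12 commits.

12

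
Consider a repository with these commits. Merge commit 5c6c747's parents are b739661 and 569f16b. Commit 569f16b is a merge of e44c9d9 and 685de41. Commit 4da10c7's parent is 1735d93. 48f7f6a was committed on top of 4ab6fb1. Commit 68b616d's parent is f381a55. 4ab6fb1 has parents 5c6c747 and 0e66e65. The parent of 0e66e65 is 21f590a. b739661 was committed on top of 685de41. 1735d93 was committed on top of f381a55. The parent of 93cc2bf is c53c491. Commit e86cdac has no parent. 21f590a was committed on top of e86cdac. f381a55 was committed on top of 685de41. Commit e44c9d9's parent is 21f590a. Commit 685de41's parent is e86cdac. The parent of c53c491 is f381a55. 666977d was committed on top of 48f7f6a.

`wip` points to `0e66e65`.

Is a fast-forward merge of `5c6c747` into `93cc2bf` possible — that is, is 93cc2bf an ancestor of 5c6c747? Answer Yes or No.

No

A fast-forward from 93cc2bf to 5c6c747 is possible iff 93cc2bf is an ancestor of 5c6c747.
Ancestors of 5c6c747: {21f590a, 569f16b, 5c6c747, 685de41, b739661, e44c9d9, e86cdac}.
93cc2bf is not among them, so fast-forward is not possible.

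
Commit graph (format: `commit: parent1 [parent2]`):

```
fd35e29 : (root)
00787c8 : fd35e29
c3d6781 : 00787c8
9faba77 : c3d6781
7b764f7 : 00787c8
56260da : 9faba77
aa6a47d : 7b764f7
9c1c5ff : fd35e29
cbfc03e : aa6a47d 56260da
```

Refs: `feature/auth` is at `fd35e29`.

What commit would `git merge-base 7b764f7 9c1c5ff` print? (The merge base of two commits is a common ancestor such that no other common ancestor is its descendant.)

fd35e29

Ancestors of 7b764f7: {00787c8, 7b764f7, fd35e29}.
Ancestors of 9c1c5ff: {9c1c5ff, fd35e29}.
Common ancestors: {fd35e29}.
The only common ancestor is fd35e29, so it is the merge base.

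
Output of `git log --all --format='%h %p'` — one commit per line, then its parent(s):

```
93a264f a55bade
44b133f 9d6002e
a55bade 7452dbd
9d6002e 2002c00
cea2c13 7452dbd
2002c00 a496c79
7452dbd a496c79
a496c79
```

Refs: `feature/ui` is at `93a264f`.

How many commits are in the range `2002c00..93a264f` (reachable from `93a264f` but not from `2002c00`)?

3

Reachable from 93a264f: {7452dbd, 93a264f, a496c79, a55bade}.
Reachable from 2002c00: {2002c00, a496c79}.
In 93a264f's history but not 2002c00's: {7452dbd, 93a264f, a55bade} — 3 commits.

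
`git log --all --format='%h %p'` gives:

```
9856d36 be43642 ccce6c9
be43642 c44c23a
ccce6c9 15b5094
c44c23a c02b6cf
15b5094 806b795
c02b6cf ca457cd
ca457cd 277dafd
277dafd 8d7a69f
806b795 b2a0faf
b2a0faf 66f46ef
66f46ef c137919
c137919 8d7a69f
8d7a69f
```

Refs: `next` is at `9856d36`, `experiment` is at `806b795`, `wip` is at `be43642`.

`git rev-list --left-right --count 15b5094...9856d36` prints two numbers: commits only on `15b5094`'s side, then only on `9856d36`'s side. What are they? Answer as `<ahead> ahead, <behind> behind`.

0 ahead, 7 behind

Reachable from 15b5094: {15b5094, 66f46ef, 806b795, 8d7a69f, b2a0faf, c137919}.
Reachable from 9856d36: {15b5094, 277dafd, 66f46ef, 806b795, 8d7a69f, 9856d36, b2a0faf, be43642, c02b6cf, c137919, c44c23a, ca457cd, ccce6c9}.
Only in 15b5094's history (ahead): {} — 0.
Only in 9856d36's history (behind): {277dafd, 9856d36, be43642, c02b6cf, c44c23a, ca457cd, ccce6c9} — 7.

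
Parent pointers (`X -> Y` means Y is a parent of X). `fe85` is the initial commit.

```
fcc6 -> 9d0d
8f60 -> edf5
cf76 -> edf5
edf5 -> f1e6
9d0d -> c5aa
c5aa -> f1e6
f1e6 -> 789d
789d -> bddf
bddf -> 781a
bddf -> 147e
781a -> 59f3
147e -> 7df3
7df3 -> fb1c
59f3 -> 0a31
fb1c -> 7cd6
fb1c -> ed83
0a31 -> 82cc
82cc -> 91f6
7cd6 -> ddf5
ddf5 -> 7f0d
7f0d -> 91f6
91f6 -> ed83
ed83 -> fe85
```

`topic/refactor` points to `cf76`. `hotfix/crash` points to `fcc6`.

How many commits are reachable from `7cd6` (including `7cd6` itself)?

Walking parent pointers from 7cd6: reachable set = {7cd6, 7f0d, 91f6, ddf5, ed83, fe85}.
That is 6 commits.

6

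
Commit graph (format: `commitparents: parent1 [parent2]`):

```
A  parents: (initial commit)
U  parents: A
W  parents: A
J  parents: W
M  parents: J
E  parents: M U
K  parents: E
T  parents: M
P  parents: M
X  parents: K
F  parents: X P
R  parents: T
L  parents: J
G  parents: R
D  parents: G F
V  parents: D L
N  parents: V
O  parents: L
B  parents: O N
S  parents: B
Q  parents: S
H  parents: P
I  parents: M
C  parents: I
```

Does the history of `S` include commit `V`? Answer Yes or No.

Ancestors of S (commits reachable by following parents): {A, B, D, E, F, G, J, K, L, M, N, O, P, R, S, T, U, V, W, X}.
V is in that set, so it is an ancestor of S.

Yes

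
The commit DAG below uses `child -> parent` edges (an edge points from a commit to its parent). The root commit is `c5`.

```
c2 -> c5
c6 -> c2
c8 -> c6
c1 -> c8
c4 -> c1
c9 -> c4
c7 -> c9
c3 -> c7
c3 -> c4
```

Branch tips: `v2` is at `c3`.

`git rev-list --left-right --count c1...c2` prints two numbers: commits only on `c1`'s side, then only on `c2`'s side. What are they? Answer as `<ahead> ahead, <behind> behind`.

3 ahead, 0 behind

Reachable from c1: {c1, c2, c5, c6, c8}.
Reachable from c2: {c2, c5}.
Only in c1's history (ahead): {c1, c6, c8} — 3.
Only in c2's history (behind): {} — 0.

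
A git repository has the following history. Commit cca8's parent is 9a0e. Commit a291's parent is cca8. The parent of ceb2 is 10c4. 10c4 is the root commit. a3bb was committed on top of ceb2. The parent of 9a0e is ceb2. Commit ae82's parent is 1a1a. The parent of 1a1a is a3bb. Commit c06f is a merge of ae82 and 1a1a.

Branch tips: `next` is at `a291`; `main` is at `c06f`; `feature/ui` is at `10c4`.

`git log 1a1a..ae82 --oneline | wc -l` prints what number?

1

Reachable from ae82: {10c4, 1a1a, a3bb, ae82, ceb2}.
Reachable from 1a1a: {10c4, 1a1a, a3bb, ceb2}.
In ae82's history but not 1a1a's: {ae82} — 1 commit.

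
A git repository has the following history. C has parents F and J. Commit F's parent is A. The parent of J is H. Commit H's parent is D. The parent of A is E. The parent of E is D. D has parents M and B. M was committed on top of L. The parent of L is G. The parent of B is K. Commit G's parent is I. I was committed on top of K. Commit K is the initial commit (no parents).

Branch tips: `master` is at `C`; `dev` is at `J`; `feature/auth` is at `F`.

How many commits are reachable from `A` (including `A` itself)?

Walking parent pointers from A: reachable set = {A, B, D, E, G, I, K, L, M}.
That is 9 commits.

9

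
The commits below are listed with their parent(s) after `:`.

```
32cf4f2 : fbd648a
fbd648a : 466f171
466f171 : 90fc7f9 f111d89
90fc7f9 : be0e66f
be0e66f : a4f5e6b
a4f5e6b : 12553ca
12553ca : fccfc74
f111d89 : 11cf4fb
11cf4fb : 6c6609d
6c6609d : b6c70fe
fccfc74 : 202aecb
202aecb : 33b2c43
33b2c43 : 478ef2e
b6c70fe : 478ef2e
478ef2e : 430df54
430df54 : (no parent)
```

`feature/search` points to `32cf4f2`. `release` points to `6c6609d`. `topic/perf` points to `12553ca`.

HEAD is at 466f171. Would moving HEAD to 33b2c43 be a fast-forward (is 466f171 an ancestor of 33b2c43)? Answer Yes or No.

No

A fast-forward from 466f171 to 33b2c43 is possible iff 466f171 is an ancestor of 33b2c43.
Ancestors of 33b2c43: {33b2c43, 430df54, 478ef2e}.
466f171 is not among them, so fast-forward is not possible.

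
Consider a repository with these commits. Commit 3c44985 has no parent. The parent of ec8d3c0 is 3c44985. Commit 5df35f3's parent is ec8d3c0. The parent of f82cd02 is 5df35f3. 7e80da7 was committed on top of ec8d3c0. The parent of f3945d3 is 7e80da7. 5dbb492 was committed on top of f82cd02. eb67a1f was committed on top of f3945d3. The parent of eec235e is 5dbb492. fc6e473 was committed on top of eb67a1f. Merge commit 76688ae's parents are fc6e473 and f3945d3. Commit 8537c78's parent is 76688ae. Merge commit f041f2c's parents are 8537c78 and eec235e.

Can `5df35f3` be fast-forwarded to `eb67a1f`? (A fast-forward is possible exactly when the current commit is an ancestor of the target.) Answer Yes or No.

No

A fast-forward from 5df35f3 to eb67a1f is possible iff 5df35f3 is an ancestor of eb67a1f.
Ancestors of eb67a1f: {3c44985, 7e80da7, eb67a1f, ec8d3c0, f3945d3}.
5df35f3 is not among them, so fast-forward is not possible.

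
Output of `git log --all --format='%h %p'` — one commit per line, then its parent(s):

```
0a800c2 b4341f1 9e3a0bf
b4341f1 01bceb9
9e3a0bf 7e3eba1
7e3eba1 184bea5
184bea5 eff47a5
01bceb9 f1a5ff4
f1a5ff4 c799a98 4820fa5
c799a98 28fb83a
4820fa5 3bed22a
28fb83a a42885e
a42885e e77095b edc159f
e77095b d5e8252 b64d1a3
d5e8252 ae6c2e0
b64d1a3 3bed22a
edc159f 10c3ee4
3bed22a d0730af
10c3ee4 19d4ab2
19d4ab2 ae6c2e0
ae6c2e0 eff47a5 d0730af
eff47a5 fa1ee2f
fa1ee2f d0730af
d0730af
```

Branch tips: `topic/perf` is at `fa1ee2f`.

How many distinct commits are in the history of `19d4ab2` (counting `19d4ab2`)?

Walking parent pointers from 19d4ab2: reachable set = {19d4ab2, ae6c2e0, d0730af, eff47a5, fa1ee2f}.
That is 5 commits.

5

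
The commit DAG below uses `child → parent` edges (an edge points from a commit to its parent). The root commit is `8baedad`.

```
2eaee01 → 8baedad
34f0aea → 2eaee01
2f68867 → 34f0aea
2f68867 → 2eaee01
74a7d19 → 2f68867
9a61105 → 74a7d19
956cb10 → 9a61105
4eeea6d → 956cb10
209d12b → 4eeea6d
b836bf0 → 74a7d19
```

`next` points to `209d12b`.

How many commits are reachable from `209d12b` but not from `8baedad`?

Reachable from 209d12b: {209d12b, 2eaee01, 2f68867, 34f0aea, 4eeea6d, 74a7d19, 8baedad, 956cb10, 9a61105}.
Reachable from 8baedad: {8baedad}.
In 209d12b's history but not 8baedad's: {209d12b, 2eaee01, 2f68867, 34f0aea, 4eeea6d, 74a7d19, 956cb10, 9a61105} — 8 commits.

8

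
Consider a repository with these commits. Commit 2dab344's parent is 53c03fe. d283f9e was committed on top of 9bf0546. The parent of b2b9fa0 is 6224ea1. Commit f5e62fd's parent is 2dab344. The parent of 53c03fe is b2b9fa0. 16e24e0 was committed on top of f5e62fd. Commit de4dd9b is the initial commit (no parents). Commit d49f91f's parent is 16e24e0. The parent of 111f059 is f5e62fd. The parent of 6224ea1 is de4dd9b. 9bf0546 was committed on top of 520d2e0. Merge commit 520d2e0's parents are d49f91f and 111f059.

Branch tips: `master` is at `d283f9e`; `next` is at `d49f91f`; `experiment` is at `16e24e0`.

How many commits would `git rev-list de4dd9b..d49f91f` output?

Reachable from d49f91f: {16e24e0, 2dab344, 53c03fe, 6224ea1, b2b9fa0, d49f91f, de4dd9b, f5e62fd}.
Reachable from de4dd9b: {de4dd9b}.
In d49f91f's history but not de4dd9b's: {16e24e0, 2dab344, 53c03fe, 6224ea1, b2b9fa0, d49f91f, f5e62fd} — 7 commits.

7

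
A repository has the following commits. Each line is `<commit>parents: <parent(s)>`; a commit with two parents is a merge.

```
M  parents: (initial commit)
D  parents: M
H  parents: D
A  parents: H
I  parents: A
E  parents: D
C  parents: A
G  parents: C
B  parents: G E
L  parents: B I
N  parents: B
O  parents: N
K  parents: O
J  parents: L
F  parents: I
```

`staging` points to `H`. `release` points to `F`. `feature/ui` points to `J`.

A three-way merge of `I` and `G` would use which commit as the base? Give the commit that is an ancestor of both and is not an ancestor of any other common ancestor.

Ancestors of I: {A, D, H, I, M}.
Ancestors of G: {A, C, D, G, H, M}.
Common ancestors: {A, D, H, M}.
Among these, A is not an ancestor of any other common ancestor — it is the merge base.

A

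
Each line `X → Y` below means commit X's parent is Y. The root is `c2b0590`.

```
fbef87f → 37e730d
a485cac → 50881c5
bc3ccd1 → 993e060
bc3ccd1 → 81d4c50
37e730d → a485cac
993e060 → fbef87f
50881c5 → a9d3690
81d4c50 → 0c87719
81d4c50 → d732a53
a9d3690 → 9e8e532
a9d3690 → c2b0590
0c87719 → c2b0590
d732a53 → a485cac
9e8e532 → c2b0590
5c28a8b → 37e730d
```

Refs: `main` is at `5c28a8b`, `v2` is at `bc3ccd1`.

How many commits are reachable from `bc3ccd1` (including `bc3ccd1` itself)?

Walking parent pointers from bc3ccd1: reachable set = {0c87719, 37e730d, 50881c5, 81d4c50, 993e060, 9e8e532, a485cac, a9d3690, bc3ccd1, c2b0590, d732a53, fbef87f}.
That is 12 commits.

12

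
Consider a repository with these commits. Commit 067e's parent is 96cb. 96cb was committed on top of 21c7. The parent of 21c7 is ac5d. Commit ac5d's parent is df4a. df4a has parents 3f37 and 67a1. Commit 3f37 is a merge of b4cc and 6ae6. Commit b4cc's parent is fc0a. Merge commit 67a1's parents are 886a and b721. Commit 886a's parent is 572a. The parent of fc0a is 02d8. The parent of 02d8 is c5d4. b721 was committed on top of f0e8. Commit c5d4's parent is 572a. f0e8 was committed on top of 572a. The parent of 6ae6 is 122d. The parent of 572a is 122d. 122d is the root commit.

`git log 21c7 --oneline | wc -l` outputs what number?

15

Walking parent pointers from 21c7: reachable set = {02d8, 122d, 21c7, 3f37, 572a, 67a1, 6ae6, 886a, ac5d, b4cc, b721, c5d4, df4a, f0e8, fc0a}.
That is 15 commits.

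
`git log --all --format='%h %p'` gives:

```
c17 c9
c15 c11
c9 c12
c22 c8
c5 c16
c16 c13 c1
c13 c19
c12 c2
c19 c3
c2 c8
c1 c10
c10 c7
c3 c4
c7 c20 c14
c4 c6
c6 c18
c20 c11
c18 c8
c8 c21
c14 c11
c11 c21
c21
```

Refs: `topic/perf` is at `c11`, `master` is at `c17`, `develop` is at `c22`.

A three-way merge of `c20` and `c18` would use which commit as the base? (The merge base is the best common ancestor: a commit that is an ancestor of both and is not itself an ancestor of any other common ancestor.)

c21

Ancestors of c20: {c11, c20, c21}.
Ancestors of c18: {c18, c21, c8}.
Common ancestors: {c21}.
The only common ancestor is c21, so it is the merge base.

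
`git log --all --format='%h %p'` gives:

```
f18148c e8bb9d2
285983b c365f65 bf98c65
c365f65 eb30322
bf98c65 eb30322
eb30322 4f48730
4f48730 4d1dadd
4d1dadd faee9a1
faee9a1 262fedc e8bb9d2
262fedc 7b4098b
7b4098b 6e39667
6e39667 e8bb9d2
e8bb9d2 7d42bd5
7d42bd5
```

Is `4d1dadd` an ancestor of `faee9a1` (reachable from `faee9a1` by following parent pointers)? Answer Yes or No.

No

Ancestors of faee9a1: {262fedc, 6e39667, 7b4098b, 7d42bd5, e8bb9d2, faee9a1}.
4d1dadd is not in that set, so it is not an ancestor of faee9a1.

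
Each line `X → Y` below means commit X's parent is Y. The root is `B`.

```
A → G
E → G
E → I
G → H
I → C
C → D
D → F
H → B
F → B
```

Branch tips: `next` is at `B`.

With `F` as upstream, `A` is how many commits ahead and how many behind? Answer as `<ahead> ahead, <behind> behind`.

Reachable from A: {A, B, G, H}.
Reachable from F: {B, F}.
Only in A's history (ahead): {A, G, H} — 3.
Only in F's history (behind): {F} — 1.

3 ahead, 1 behind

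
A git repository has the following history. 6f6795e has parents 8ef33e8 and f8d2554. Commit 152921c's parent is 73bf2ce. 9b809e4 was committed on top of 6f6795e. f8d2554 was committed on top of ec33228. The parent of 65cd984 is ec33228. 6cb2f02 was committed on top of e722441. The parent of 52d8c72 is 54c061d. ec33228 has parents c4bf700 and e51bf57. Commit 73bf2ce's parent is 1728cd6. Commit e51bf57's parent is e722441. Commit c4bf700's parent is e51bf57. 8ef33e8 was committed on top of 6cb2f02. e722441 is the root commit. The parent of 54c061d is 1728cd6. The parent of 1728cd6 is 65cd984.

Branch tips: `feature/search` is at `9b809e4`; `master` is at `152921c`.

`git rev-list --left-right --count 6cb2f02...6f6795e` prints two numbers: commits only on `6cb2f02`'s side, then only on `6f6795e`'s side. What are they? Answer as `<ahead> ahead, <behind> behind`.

Reachable from 6cb2f02: {6cb2f02, e722441}.
Reachable from 6f6795e: {6cb2f02, 6f6795e, 8ef33e8, c4bf700, e51bf57, e722441, ec33228, f8d2554}.
Only in 6cb2f02's history (ahead): {} — 0.
Only in 6f6795e's history (behind): {6f6795e, 8ef33e8, c4bf700, e51bf57, ec33228, f8d2554} — 6.

0 ahead, 6 behind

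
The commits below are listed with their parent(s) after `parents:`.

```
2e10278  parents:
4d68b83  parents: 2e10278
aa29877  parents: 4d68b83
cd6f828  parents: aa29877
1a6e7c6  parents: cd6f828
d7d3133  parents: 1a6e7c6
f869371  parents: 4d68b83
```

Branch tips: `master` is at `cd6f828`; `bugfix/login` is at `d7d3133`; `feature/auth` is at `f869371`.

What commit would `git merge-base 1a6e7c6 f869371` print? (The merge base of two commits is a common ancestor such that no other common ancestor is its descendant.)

4d68b83

Ancestors of 1a6e7c6: {1a6e7c6, 2e10278, 4d68b83, aa29877, cd6f828}.
Ancestors of f869371: {2e10278, 4d68b83, f869371}.
Common ancestors: {2e10278, 4d68b83}.
Among these, 4d68b83 is not an ancestor of any other common ancestor — it is the merge base.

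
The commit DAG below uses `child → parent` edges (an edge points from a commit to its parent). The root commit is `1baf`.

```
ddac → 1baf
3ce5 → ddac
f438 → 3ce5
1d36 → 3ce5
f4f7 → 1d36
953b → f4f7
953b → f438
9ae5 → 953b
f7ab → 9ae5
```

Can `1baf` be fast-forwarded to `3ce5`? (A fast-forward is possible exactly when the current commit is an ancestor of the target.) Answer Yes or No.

A fast-forward from 1baf to 3ce5 is possible iff 1baf is an ancestor of 3ce5.
Ancestors of 3ce5: {1baf, 3ce5, ddac}.
1baf is among them, so fast-forward is possible.

Yes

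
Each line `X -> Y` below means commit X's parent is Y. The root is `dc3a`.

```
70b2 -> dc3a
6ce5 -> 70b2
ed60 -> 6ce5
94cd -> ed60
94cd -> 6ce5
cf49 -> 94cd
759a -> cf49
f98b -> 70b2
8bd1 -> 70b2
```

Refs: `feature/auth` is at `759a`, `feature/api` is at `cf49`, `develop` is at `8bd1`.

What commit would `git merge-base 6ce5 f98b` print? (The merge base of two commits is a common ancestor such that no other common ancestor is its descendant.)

Ancestors of 6ce5: {6ce5, 70b2, dc3a}.
Ancestors of f98b: {70b2, dc3a, f98b}.
Common ancestors: {70b2, dc3a}.
Among these, 70b2 is not an ancestor of any other common ancestor — it is the merge base.

70b2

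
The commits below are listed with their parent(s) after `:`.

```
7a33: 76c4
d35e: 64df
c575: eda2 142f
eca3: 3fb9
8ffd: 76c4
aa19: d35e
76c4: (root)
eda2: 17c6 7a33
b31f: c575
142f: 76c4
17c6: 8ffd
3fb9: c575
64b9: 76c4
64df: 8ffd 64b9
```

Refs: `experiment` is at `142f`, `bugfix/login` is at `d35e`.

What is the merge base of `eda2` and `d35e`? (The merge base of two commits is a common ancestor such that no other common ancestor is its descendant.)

Ancestors of eda2: {17c6, 76c4, 7a33, 8ffd, eda2}.
Ancestors of d35e: {64b9, 64df, 76c4, 8ffd, d35e}.
Common ancestors: {76c4, 8ffd}.
Among these, 8ffd is not an ancestor of any other common ancestor — it is the merge base.

8ffd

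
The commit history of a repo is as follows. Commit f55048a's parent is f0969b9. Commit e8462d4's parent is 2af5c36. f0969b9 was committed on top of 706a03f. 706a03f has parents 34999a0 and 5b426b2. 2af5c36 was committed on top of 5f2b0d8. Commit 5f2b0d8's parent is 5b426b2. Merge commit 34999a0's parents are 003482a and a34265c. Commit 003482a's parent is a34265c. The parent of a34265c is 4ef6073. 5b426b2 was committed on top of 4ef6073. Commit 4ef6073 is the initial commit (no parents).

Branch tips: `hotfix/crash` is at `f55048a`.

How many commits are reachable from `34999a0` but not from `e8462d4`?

3

Reachable from 34999a0: {003482a, 34999a0, 4ef6073, a34265c}.
Reachable from e8462d4: {2af5c36, 4ef6073, 5b426b2, 5f2b0d8, e8462d4}.
In 34999a0's history but not e8462d4's: {003482a, 34999a0, a34265c} — 3 commits.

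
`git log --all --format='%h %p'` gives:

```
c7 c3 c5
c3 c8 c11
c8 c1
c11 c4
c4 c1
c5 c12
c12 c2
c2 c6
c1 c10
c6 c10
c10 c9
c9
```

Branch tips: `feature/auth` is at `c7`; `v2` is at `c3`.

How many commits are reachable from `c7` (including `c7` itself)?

12

Walking parent pointers from c7: reachable set = {c1, c10, c11, c12, c2, c3, c4, c5, c6, c7, c8, c9}.
That is 12 commits.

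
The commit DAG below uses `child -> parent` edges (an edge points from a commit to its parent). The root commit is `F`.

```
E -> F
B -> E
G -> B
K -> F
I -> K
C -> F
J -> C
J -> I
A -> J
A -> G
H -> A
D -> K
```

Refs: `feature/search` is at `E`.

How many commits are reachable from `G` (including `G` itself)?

Walking parent pointers from G: reachable set = {B, E, F, G}.
That is 4 commits.

4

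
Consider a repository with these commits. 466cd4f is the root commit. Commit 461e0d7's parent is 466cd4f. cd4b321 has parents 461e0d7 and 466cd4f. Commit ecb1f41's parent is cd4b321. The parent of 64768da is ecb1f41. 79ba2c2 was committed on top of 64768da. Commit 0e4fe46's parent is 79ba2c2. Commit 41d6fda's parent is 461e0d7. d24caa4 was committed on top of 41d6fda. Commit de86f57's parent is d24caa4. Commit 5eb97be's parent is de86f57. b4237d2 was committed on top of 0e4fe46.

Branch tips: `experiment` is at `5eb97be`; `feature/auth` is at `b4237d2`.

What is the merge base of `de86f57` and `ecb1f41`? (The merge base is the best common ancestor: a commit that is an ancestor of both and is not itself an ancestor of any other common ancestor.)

461e0d7

Ancestors of de86f57: {41d6fda, 461e0d7, 466cd4f, d24caa4, de86f57}.
Ancestors of ecb1f41: {461e0d7, 466cd4f, cd4b321, ecb1f41}.
Common ancestors: {461e0d7, 466cd4f}.
Among these, 461e0d7 is not an ancestor of any other common ancestor — it is the merge base.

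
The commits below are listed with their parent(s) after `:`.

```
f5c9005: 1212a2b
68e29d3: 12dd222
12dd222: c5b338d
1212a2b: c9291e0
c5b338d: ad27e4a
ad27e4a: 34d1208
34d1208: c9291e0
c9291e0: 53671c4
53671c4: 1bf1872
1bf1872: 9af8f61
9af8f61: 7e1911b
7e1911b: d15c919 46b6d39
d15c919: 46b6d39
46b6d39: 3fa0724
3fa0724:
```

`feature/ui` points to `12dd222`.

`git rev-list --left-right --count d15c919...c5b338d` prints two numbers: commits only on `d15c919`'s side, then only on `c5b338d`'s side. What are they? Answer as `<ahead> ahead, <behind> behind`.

Reachable from d15c919: {3fa0724, 46b6d39, d15c919}.
Reachable from c5b338d: {1bf1872, 34d1208, 3fa0724, 46b6d39, 53671c4, 7e1911b, 9af8f61, ad27e4a, c5b338d, c9291e0, d15c919}.
Only in d15c919's history (ahead): {} — 0.
Only in c5b338d's history (behind): {1bf1872, 34d1208, 53671c4, 7e1911b, 9af8f61, ad27e4a, c5b338d, c9291e0} — 8.

0 ahead, 8 behind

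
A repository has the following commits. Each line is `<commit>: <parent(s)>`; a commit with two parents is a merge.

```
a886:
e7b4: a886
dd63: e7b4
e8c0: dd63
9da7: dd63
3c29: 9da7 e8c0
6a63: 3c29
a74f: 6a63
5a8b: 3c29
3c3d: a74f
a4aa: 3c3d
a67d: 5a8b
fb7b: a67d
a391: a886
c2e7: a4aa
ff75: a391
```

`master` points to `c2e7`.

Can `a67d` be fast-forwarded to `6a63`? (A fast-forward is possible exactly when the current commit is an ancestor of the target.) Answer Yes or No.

No

A fast-forward from a67d to 6a63 is possible iff a67d is an ancestor of 6a63.
Ancestors of 6a63: {3c29, 6a63, 9da7, a886, dd63, e7b4, e8c0}.
a67d is not among them, so fast-forward is not possible.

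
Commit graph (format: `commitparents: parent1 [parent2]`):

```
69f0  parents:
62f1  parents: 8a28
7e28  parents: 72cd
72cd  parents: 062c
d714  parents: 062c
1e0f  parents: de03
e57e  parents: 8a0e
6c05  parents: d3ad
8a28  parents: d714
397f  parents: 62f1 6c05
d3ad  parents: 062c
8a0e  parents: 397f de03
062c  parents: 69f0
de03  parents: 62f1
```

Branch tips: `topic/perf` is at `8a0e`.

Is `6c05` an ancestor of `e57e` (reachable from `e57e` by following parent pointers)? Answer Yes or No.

Yes

Ancestors of e57e (commits reachable by following parents): {062c, 397f, 62f1, 69f0, 6c05, 8a0e, 8a28, d3ad, d714, de03, e57e}.
6c05 is in that set, so it is an ancestor of e57e.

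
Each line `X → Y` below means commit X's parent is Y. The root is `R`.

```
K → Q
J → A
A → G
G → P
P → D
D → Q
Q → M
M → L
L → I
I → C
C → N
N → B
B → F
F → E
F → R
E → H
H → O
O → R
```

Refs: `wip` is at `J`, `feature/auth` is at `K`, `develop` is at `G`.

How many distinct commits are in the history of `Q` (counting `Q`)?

12

Walking parent pointers from Q: reachable set = {B, C, E, F, H, I, L, M, N, O, Q, R}.
That is 12 commits.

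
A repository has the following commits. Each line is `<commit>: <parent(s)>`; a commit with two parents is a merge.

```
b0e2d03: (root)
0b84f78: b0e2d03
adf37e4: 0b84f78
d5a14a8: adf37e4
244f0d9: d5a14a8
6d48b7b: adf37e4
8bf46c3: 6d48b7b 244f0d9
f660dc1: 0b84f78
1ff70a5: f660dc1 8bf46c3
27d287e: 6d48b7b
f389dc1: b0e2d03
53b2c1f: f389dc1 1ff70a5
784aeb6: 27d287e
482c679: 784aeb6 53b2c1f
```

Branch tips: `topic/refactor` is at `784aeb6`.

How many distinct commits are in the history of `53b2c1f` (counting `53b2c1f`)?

11

Walking parent pointers from 53b2c1f: reachable set = {0b84f78, 1ff70a5, 244f0d9, 53b2c1f, 6d48b7b, 8bf46c3, adf37e4, b0e2d03, d5a14a8, f389dc1, f660dc1}.
That is 11 commits.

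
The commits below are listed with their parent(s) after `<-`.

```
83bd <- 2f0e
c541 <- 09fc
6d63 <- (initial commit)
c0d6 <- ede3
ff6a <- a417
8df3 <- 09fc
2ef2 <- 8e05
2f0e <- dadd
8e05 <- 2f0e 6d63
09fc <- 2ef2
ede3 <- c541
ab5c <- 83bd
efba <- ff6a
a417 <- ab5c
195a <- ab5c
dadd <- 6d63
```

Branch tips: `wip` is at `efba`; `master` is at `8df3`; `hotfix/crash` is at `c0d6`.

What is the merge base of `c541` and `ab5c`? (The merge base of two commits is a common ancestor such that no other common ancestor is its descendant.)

2f0e

Ancestors of c541: {09fc, 2ef2, 2f0e, 6d63, 8e05, c541, dadd}.
Ancestors of ab5c: {2f0e, 6d63, 83bd, ab5c, dadd}.
Common ancestors: {2f0e, 6d63, dadd}.
Among these, 2f0e is not an ancestor of any other common ancestor — it is the merge base.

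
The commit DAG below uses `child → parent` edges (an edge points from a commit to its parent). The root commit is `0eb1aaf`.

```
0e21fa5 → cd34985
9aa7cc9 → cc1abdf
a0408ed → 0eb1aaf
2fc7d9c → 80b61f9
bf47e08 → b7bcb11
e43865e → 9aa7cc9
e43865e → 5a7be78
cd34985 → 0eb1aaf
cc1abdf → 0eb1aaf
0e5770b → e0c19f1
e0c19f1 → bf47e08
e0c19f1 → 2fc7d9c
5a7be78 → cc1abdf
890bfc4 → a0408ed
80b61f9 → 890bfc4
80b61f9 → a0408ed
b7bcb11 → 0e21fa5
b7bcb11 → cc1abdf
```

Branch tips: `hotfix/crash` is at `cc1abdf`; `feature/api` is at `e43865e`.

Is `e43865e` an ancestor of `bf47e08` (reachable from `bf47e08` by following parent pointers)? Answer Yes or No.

Ancestors of bf47e08: {0e21fa5, 0eb1aaf, b7bcb11, bf47e08, cc1abdf, cd34985}.
e43865e is not in that set, so it is not an ancestor of bf47e08.

No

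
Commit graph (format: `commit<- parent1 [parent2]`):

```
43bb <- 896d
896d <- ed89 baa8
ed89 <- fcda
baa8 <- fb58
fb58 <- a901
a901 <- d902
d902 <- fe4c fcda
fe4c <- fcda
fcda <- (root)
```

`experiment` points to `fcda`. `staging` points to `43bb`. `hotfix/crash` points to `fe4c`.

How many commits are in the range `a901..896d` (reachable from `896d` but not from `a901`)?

4

Reachable from 896d: {896d, a901, baa8, d902, ed89, fb58, fcda, fe4c}.
Reachable from a901: {a901, d902, fcda, fe4c}.
In 896d's history but not a901's: {896d, baa8, ed89, fb58} — 4 commits.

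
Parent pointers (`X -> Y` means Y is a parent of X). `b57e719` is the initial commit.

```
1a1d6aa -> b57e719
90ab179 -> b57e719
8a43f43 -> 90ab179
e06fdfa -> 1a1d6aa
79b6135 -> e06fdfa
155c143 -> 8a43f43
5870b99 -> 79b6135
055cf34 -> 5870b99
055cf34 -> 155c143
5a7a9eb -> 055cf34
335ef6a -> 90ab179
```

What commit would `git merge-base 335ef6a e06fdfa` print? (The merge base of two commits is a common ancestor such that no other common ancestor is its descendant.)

b57e719

Ancestors of 335ef6a: {335ef6a, 90ab179, b57e719}.
Ancestors of e06fdfa: {1a1d6aa, b57e719, e06fdfa}.
Common ancestors: {b57e719}.
The only common ancestor is b57e719, so it is the merge base.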